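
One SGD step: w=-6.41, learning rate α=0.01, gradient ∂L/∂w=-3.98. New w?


w_new = w - α·∇
= -6.41 - 0.01·-3.98
= -6.41 + 0.0398
= -6.3702

-6.3702


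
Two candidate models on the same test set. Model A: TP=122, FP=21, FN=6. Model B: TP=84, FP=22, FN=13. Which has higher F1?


Model A: P=122/143=0.8531, R=122/128=0.9531, F1=2PR/(P+R)=2TP/(2TP+FP+FN)=244/271=0.9004
Model B: P=84/106=0.7925, R=84/97=0.866, F1=2PR/(P+R)=2TP/(2TP+FP+FN)=168/203=0.8276
0.9004 > 0.8276 → Model A

Model A


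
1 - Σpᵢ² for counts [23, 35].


Probabilities: [23/58, 35/58] ≈ [0.3966, 0.6034]
Σpᵢ² = (529 + 1225)/58² = 1754/3364
Gini = 1 - Σpᵢ² = 1 - 1754/3364 = 0.4786

0.4786


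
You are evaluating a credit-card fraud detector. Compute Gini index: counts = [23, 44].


Probabilities: [23/67, 44/67] ≈ [0.3433, 0.6567]
Σpᵢ² = (529 + 1936)/67² = 2465/4489
Gini = 1 - Σpᵢ² = 1 - 2465/4489 = 0.4509

0.4509


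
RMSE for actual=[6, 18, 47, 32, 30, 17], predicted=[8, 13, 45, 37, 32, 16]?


MSE = 63/6 = 10.5
RMSE = √(63/6) = 3.2404

3.2404


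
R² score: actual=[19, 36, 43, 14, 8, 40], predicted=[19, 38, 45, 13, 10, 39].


ȳ = 26.6667
SS_res = Σ(y-ŷ)² = 14
SS_tot = Σ(y-ȳ)² = 1099.33
R² = 1 - SS_res/SS_tot = 1 - 0.0127 = 0.9873

0.9873


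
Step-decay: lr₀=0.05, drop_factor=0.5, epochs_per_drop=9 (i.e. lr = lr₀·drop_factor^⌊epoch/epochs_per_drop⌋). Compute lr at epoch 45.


n_drops = ⌊45/9⌋ = 5
lr = 0.05·0.5^5 = 0.05·0.03125 = 0.0015625

0.0015625


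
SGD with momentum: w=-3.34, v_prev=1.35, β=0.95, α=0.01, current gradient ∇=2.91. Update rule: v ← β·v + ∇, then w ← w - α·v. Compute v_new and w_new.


v_new = 0.95·1.35 + 2.91 = 1.2825 + 2.91 = 4.1925
w_new = -3.34 - 0.01·4.1925 = -3.34 - 0.041925 = -3.381925

v_new=4.1925, w_new=-3.381925


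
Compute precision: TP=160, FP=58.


Precision = TP/(TP+FP)
= 160/(160+58)
= 160/218 = 73.39%

73.39%


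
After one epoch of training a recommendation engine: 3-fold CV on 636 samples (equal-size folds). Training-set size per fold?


Fold size = 636/3 = 212
Training per fold = 636 - 212 = 424

424


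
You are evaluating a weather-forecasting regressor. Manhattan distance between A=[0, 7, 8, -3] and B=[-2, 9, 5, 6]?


d = |0+ 2| + |7-9| + |8-5| + |-3-6|
  = 2 + 2 + 3 + 9
  = 16

16


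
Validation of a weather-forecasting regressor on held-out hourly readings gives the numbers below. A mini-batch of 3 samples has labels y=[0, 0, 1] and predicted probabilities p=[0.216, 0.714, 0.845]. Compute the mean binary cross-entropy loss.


L[0] = -ln(1-0.216) = -ln(0.784) = 0.2433
L[1] = -ln(1-0.714) = -ln(0.286) = 1.2518
L[2] = -ln(0.845) = 0.1684
mean = (0.2433 + 1.2518 + 0.1684)/3 = 0.5545

0.5545


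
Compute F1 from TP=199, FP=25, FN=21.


Precision = 199/224 = 0.8884
Recall = 199/220 = 0.9045
F1 = 2·P·R/(P+R) = 2·TP/(2·TP+FP+FN) = 398/(398+25+21) = 398/444 = 0.8964

0.8964


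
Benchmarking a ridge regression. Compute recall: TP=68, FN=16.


Recall = TP/(TP+FN)
= 68/(68+16)
= 68/84 = 80.95%

80.95%


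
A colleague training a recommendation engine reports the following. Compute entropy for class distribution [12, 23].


Probabilities: [12/35, 23/35] ≈ [0.3429, 0.6571]
H = -((12/35)·log₂(12/35) + (23/35)·log₂(23/35))
  = 0.9275 bits

0.9275 bits


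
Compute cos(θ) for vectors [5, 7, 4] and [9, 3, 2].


A·B = 5·9 + 7·3 + 4·2 = 74
‖A‖ = √90 = 9.4868, ‖B‖ = √94 = 9.6954
cos = 74/(√90·√94) = 74/√8460 = 0.8045

0.8045


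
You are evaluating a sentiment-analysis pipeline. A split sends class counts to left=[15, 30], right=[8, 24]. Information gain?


Parent = [23, 54], H_parent = 0.8797
H_left = 0.9183 (n=45), H_right = 0.8113 (n=32)
H_children = (45/77)·0.9183 + (32/77)·0.8113 = 0.8738
IG = 0.8797 - 0.8738 = 0.0059

0.0059


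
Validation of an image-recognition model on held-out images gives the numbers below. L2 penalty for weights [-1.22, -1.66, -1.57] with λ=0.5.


‖w‖₂² = (-1.22)² + (-1.66)² + (-1.57)²
     = 1.4884 + 2.7556 + 2.4649
     = 6.7089
λ·‖w‖₂² = 0.5·6.7089 = 3.35445

3.35445


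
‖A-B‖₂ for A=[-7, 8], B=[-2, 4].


d = √((-7+ 2)² + (8-4)²)
  = √(25 + 16)
  = √41 = 6.4031

6.4031


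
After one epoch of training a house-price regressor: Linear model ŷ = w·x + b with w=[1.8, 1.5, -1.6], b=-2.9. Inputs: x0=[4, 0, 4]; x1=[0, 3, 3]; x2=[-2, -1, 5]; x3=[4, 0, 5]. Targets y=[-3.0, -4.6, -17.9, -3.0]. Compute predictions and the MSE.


ŷ0 = (1.8)·(4) + (1.5)·(0) + (-1.6)·(4) - 2.9 = -2.1
ŷ1 = (1.8)·(0) + (1.5)·(3) + (-1.6)·(3) - 2.9 = -3.2
ŷ2 = (1.8)·(-2) + (1.5)·(-1) + (-1.6)·(5) - 2.9 = -16.0
ŷ3 = (1.8)·(4) + (1.5)·(0) + (-1.6)·(5) - 2.9 = -3.7
errors² = [0.81, 1.96, 3.61, 0.49]
MSE = 6.8700/4 = 1.7175

1.7175


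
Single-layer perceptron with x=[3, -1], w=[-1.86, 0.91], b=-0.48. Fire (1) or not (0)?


z = (3)·(-1.86) + (-1)·(0.91) - 0.48
  = -6.97
step(z) = 0 (z<0)

0


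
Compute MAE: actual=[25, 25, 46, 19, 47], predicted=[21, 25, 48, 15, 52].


Absolute errors: |25-21|=4, |25-25|=0, |46-48|=2, |19-15|=4, |47-52|=5
Sum = 15
MAE = 15/5 = 3

3


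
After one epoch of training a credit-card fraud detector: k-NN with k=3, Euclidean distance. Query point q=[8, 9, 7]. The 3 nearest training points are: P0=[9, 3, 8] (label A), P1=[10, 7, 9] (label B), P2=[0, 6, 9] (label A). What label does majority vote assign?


d(q,P0) = 6.1644  (label A)
d(q,P1) = 3.4641  (label B)
d(q,P2) = 8.775  (label A)
Votes: A=2, B=1
Majority → A

A


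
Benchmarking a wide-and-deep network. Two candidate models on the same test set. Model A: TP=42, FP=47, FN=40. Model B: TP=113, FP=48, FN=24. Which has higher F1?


Model A: P=42/89=0.4719, R=42/82=0.5122, F1=2PR/(P+R)=2TP/(2TP+FP+FN)=84/171=0.4912
Model B: P=113/161=0.7019, R=113/137=0.8248, F1=2PR/(P+R)=2TP/(2TP+FP+FN)=226/298=0.7584
0.4912 < 0.7584 → Model B

Model B


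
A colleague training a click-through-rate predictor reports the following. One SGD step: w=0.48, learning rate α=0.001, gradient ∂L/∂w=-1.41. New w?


w_new = w - α·∇
= 0.48 - 0.001·-1.41
= 0.48 + 0.00141
= 0.48141

0.48141


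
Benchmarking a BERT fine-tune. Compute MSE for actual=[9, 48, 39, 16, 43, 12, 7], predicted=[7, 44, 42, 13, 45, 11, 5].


Squared errors: (9-7)²=4, (48-44)²=16, (39-42)²=9, (16-13)²=9, (43-45)²=4, (12-11)²=1, (7-5)²=4
Sum = 47
MSE = 47/7 = 47/7

47/7


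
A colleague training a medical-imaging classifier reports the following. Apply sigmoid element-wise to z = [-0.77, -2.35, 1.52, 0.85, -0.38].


σ(-0.77) = 1/(1+e^0.77) = 0.3165
σ(-2.35) = 1/(1+e^2.35) = 0.0871
σ(1.52) = 1/(1+e^-1.52) = 0.8205
σ(0.85) = 1/(1+e^-0.85) = 0.7006
σ(-0.38) = 1/(1+e^0.38) = 0.4061
result = [0.3165, 0.0871, 0.8205, 0.7006, 0.4061]

[0.3165, 0.0871, 0.8205, 0.7006, 0.4061]


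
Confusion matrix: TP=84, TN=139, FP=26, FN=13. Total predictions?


Total = TP + TN + FP + FN
= 84 + 139 + 26 + 13
= 262
(Predicted positive: 110, predicted negative: 152)

262


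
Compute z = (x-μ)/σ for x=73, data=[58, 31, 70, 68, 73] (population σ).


μ = 60, σ = 15.3493
z = (73 - 60)/15.3493 = 0.8469

0.8469


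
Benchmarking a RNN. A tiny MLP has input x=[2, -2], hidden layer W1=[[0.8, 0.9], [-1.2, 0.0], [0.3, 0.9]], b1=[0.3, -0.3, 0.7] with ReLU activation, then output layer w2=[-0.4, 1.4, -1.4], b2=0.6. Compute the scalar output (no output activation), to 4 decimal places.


z1[0] = (0.8)·(2) + (0.9)·(-2) + 0.3 = 0.1
z1[1] = (-1.2)·(2) + (0.0)·(-2) - 0.3 = -2.7
z1[2] = (0.3)·(2) + (0.9)·(-2) + 0.7 = -0.5
h = ReLU(z1) = [0.1, 0.0, 0.0]
output = (-0.4)·(0.1) + (1.4)·(0.0) + (-1.4)·(0.0) + 0.6 = 0.56

0.56


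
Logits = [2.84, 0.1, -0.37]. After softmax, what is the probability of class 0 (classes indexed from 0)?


Exponentials: e^2.84=17.1158, e^0.1=1.1052, e^-0.37=0.6907
Sum = 18.9117
Softmax = [0.905, 0.0584, 0.0365]
p[0] = 17.1158/18.9117 = 0.905

0.905


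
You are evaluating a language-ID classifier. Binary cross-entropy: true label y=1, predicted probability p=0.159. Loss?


BCE = -[y·ln(p) + (1-y)·ln(1-p)]
= -1·ln(0.159) - 0
= -ln(0.159) = 1.8389

1.8389


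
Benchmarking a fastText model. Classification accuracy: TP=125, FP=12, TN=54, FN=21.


Accuracy = (TP+TN)/(TP+TN+FP+FN)
= (125+54)/(212)
= 179/212 = 84.43%

84.43%


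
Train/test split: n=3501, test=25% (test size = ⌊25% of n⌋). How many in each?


Test = ⌊3501·25/100⌋ = 875
Train = 3501 - 875 = 2626

Train: 2626, Test: 875


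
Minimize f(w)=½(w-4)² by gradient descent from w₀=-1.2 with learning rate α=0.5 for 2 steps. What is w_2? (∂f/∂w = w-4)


step 1: grad = -1.2-4 = -5.2; w = -1.2 - 0.5·(-5.2) = 1.4
step 2: grad = 1.4-4 = -2.6; w = 1.4 - 0.5·(-2.6) = 2.7

2.7


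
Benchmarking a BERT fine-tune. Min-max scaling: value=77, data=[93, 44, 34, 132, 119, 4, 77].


min=4, max=132
(77-4)/(132-4) = 73/128 = 0.5703

0.5703


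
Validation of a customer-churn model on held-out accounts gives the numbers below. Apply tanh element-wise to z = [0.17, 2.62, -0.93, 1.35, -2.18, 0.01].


tanh(0.17) = 0.1684
tanh(2.62) = 0.9895
tanh(-0.93) = -0.7306
tanh(1.35) = 0.8741
tanh(-2.18) = -0.9748
tanh(0.01) = 0.01
result = [0.1684, 0.9895, -0.7306, 0.8741, -0.9748, 0.01]

[0.1684, 0.9895, -0.7306, 0.8741, -0.9748, 0.01]


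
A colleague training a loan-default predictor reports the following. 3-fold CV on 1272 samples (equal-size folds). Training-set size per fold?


Fold size = 1272/3 = 424
Training per fold = 1272 - 424 = 848

848


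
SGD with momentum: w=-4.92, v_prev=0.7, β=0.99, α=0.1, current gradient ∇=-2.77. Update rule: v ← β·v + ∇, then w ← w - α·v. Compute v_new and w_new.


v_new = 0.99·0.7 - 2.77 = 0.693 - 2.77 = -2.077
w_new = -4.92 - 0.1·-2.077 = -4.92 + 0.2077 = -4.7123

v_new=-2.077, w_new=-4.7123


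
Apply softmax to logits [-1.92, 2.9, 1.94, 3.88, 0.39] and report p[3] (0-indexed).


Exponentials: e^-1.92=0.1466, e^2.9=18.1741, e^1.94=6.9588, e^3.88=48.4242, e^0.39=1.477
Sum = 75.1807
Softmax = [0.002, 0.2417, 0.0926, 0.6441, 0.0196]
p[3] = 48.4242/75.1807 = 0.6441

0.6441


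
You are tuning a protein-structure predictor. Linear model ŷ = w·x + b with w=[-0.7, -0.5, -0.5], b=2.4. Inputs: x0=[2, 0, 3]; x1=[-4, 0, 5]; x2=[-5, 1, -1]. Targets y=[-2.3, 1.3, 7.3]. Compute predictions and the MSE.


ŷ0 = (-0.7)·(2) + (-0.5)·(0) + (-0.5)·(3) + 2.4 = -0.5
ŷ1 = (-0.7)·(-4) + (-0.5)·(0) + (-0.5)·(5) + 2.4 = 2.7
ŷ2 = (-0.7)·(-5) + (-0.5)·(1) + (-0.5)·(-1) + 2.4 = 5.9
errors² = [3.24, 1.96, 1.96]
MSE = 7.1600/3 = 2.3867

2.3867


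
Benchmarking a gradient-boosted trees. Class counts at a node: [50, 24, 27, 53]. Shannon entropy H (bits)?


Probabilities: [50/154, 24/154, 27/154, 53/154] ≈ [0.3247, 0.1558, 0.1753, 0.3442]
H = -((50/154)·log₂(50/154) + (24/154)·log₂(24/154) + (27/154)·log₂(27/154) + (53/154)·log₂(53/154))
  = 1.9149 bits

1.9149 bits


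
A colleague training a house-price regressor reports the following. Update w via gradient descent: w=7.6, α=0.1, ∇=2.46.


w_new = w - α·∇
= 7.6 - 0.1·2.46
= 7.6 - 0.246
= 7.354

7.354


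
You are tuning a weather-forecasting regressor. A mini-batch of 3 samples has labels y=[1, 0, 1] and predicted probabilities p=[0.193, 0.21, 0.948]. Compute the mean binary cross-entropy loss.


L[0] = -ln(0.193) = 1.6451
L[1] = -ln(1-0.21) = -ln(0.79) = 0.2357
L[2] = -ln(0.948) = 0.0534
mean = (1.6451 + 0.2357 + 0.0534)/3 = 0.6447

0.6447


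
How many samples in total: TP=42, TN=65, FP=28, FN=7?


Total = TP + TN + FP + FN
= 42 + 65 + 28 + 7
= 142
(Predicted positive: 70, predicted negative: 72)

142


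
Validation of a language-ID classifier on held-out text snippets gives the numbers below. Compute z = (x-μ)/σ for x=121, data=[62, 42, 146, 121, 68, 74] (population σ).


μ = 85.5, σ = 36.0636
z = (121 - 85.5)/36.0636 = 0.9844

0.9844


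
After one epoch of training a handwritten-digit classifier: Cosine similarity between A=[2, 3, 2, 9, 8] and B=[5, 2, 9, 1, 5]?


A·B = 2·5 + 3·2 + 2·9 + 9·1 + 8·5 = 83
‖A‖ = √162 = 12.7279, ‖B‖ = √136 = 11.6619
cos = 83/(√162·√136) = 83/√22032 = 0.5592

0.5592


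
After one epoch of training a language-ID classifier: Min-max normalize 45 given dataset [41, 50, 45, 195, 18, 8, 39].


min=8, max=195
(45-8)/(195-8) = 37/187 = 0.1979

0.1979


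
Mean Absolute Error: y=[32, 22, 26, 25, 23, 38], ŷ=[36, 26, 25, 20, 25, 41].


Absolute errors: |32-36|=4, |22-26|=4, |26-25|=1, |25-20|=5, |23-25|=2, |38-41|=3
Sum = 19
MAE = 19/6 = 19/6

19/6


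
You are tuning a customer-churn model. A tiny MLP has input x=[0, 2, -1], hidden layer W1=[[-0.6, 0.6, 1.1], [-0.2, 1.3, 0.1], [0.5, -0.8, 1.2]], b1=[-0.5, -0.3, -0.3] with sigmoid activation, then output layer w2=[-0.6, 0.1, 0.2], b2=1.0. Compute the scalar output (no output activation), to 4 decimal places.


z1[0] = (-0.6)·(0) + (0.6)·(2) + (1.1)·(-1) - 0.5 = -0.4
z1[1] = (-0.2)·(0) + (1.3)·(2) + (0.1)·(-1) - 0.3 = 2.2
z1[2] = (0.5)·(0) + (-0.8)·(2) + (1.2)·(-1) - 0.3 = -3.1
h = sigmoid(z1) = [0.4013, 0.9002, 0.0431]
output = (-0.6)·(0.4013) + (0.1)·(0.9002) + (0.2)·(0.0431) + 1.0 = 0.8579

0.8579


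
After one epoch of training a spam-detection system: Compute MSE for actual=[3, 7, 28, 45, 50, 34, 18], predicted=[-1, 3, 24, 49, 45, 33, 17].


Squared errors: (3+ 1)²=16, (7-3)²=16, (28-24)²=16, (45-49)²=16, (50-45)²=25, (34-33)²=1, (18-17)²=1
Sum = 91
MSE = 91/7 = 13

13


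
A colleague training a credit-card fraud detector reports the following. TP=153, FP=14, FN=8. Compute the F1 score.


Precision = 153/167 = 0.9162
Recall = 153/161 = 0.9503
F1 = 2·P·R/(P+R) = 2·TP/(2·TP+FP+FN) = 306/(306+14+8) = 306/328 = 0.9329

0.9329


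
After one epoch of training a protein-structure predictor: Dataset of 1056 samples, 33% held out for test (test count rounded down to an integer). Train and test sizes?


Test = ⌊1056·33/100⌋ = 348
Train = 1056 - 348 = 708

Train: 708, Test: 348


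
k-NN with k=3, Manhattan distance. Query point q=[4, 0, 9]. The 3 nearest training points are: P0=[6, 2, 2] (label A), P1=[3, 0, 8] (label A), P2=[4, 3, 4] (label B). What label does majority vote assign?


d(q,P0) = 11  (label A)
d(q,P1) = 2  (label A)
d(q,P2) = 8  (label B)
Votes: A=2, B=1
Majority → A

A


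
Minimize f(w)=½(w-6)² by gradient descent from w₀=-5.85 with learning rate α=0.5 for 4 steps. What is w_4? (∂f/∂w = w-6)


step 1: grad = -5.85-6 = -11.85; w = -5.85 - 0.5·(-11.85) = 0.075
step 2: grad = 0.075-6 = -5.925; w = 0.075 - 0.5·(-5.925) = 3.0375
step 3: grad = 3.0375-6 = -2.9625; w = 3.0375 - 0.5·(-2.9625) = 4.51875
step 4: grad = 4.51875-6 = -1.48125; w = 4.51875 - 0.5·(-1.48125) = 5.259375

5.259375


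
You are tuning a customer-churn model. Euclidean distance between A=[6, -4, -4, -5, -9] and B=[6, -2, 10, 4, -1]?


d = √((6-6)² + (-4+ 2)² + (-4-10)² + (-5-4)² + (-9+ 1)²)
  = √(0 + 4 + 196 + 81 + 64)
  = √345 = 18.5742

18.5742


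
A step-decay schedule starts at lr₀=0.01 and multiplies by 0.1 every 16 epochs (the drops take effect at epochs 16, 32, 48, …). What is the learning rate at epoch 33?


n_drops = ⌊33/16⌋ = 2
lr = 0.01·0.1^2 = 0.01·0.01 = 0.0001

0.0001


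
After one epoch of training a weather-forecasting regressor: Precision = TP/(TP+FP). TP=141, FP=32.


Precision = TP/(TP+FP)
= 141/(141+32)
= 141/173 = 81.5%

81.5%


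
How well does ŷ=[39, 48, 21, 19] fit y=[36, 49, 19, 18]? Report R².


ȳ = 30.5
SS_res = Σ(y-ŷ)² = 15
SS_tot = Σ(y-ȳ)² = 661
R² = 1 - SS_res/SS_tot = 1 - 0.0227 = 0.9773

0.9773


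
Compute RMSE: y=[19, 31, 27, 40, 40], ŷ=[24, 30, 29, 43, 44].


MSE = 55/5 = 11
RMSE = √(55/5) = 3.3166

3.3166


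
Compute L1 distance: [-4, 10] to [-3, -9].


d = |-4+ 3| + |10+ 9|
  = 1 + 19
  = 20

20


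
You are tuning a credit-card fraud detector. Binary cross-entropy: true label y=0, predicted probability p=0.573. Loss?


BCE = -[y·ln(p) + (1-y)·ln(1-p)]
= -0 - 1·ln(1-0.573)
= -ln(0.427) = 0.851

0.851


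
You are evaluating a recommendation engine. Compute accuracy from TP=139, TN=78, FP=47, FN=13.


Accuracy = (TP+TN)/(TP+TN+FP+FN)
= (139+78)/(277)
= 217/277 = 78.34%

78.34%


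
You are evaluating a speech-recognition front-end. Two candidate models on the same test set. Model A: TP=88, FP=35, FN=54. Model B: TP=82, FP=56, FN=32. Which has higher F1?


Model A: P=88/123=0.7154, R=88/142=0.6197, F1=2PR/(P+R)=2TP/(2TP+FP+FN)=176/265=0.6642
Model B: P=82/138=0.5942, R=82/114=0.7193, F1=2PR/(P+R)=2TP/(2TP+FP+FN)=164/252=0.6508
0.6642 > 0.6508 → Model A

Model A


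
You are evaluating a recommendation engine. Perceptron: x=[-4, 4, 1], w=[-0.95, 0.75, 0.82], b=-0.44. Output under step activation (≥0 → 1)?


z = (-4)·(-0.95) + (4)·(0.75) + (1)·(0.82) - 0.44
  = 7.18
step(z) = 1 (z≥0)

1


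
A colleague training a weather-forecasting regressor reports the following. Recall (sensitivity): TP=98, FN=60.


Recall = TP/(TP+FN)
= 98/(98+60)
= 98/158 = 62.03%

62.03%


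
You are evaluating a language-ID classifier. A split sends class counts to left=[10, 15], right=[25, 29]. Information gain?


Parent = [35, 44], H_parent = 0.9906
H_left = 0.971 (n=25), H_right = 0.996 (n=54)
H_children = (25/79)·0.971 + (54/79)·0.996 = 0.9881
IG = 0.9906 - 0.9881 = 0.0025

0.0025


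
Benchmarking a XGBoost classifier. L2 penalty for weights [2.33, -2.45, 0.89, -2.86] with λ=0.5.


‖w‖₂² = (2.33)² + (-2.45)² + (0.89)² + (-2.86)²
     = 5.4289 + 6.0025 + 0.7921 + 8.1796
     = 20.4031
λ·‖w‖₂² = 0.5·20.4031 = 10.20155

10.20155


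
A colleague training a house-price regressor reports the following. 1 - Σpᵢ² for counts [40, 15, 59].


Probabilities: [40/114, 15/114, 59/114] ≈ [0.3509, 0.1316, 0.5175]
Σpᵢ² = (1600 + 225 + 3481)/114² = 5306/12996
Gini = 1 - Σpᵢ² = 1 - 5306/12996 = 0.5917

0.5917


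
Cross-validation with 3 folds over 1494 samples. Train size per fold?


Fold size = 1494/3 = 498
Training per fold = 1494 - 498 = 996

996


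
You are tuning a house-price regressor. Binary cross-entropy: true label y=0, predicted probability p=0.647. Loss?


BCE = -[y·ln(p) + (1-y)·ln(1-p)]
= -0 - 1·ln(1-0.647)
= -ln(0.353) = 1.0413

1.0413


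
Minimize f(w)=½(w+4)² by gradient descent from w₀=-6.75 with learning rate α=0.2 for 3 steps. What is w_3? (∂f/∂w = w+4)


step 1: grad = -6.75+4 = -2.75; w = -6.75 - 0.2·(-2.75) = -6.2
step 2: grad = -6.2+4 = -2.2; w = -6.2 - 0.2·(-2.2) = -5.76
step 3: grad = -5.76+4 = -1.76; w = -5.76 - 0.2·(-1.76) = -5.408

-5.408


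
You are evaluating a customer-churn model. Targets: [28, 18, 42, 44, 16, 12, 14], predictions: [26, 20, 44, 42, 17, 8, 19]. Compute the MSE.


Squared errors: (28-26)²=4, (18-20)²=4, (42-44)²=4, (44-42)²=4, (16-17)²=1, (12-8)²=16, (14-19)²=25
Sum = 58
MSE = 58/7 = 58/7

58/7


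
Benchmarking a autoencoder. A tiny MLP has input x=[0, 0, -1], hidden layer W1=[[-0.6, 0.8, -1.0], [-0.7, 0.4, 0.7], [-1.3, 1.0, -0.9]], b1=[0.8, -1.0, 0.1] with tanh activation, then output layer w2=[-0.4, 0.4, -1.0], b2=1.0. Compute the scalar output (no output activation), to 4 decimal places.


z1[0] = (-0.6)·(0) + (0.8)·(0) + (-1.0)·(-1) + 0.8 = 1.8
z1[1] = (-0.7)·(0) + (0.4)·(0) + (0.7)·(-1) - 1.0 = -1.7
z1[2] = (-1.3)·(0) + (1.0)·(0) + (-0.9)·(-1) + 0.1 = 1.0
h = tanh(z1) = [0.9468, -0.9354, 0.7616]
output = (-0.4)·(0.9468) + (0.4)·(-0.9354) + (-1.0)·(0.7616) + 1.0 = -0.5145

-0.5145


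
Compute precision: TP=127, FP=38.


Precision = TP/(TP+FP)
= 127/(127+38)
= 127/165 = 76.97%

76.97%


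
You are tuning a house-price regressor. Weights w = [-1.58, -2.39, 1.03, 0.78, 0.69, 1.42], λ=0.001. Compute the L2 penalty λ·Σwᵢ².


‖w‖₂² = (-1.58)² + (-2.39)² + (1.03)² + (0.78)² + (0.69)² + (1.42)²
     = 2.4964 + 5.7121 + 1.0609 + 0.6084 + 0.4761 + 2.0164
     = 12.3703
λ·‖w‖₂² = 0.001·12.3703 = 0.01237

0.01237


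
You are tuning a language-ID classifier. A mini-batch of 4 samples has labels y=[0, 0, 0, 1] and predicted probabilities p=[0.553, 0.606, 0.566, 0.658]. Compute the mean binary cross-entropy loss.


L[0] = -ln(1-0.553) = -ln(0.447) = 0.8052
L[1] = -ln(1-0.606) = -ln(0.394) = 0.9314
L[2] = -ln(1-0.566) = -ln(0.434) = 0.8347
L[3] = -ln(0.658) = 0.4186
mean = (0.8052 + 0.9314 + 0.8347 + 0.4186)/4 = 0.7475

0.7475


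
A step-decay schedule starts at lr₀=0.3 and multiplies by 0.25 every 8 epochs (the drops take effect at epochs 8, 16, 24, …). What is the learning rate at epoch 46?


n_drops = ⌊46/8⌋ = 5
lr = 0.3·0.25^5 = 0.3·0.0009765625 = 0.00029296875

0.00029296875


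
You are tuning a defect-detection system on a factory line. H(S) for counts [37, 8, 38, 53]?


Probabilities: [37/136, 8/136, 38/136, 53/136] ≈ [0.2721, 0.0588, 0.2794, 0.3897]
H = -((37/136)·log₂(37/136) + (8/136)·log₂(8/136) + (38/136)·log₂(38/136) + (53/136)·log₂(53/136))
  = 1.7952 bits

1.7952 bits


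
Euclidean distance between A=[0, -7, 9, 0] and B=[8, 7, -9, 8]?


d = √((0-8)² + (-7-7)² + (9+ 9)² + (0-8)²)
  = √(64 + 196 + 324 + 64)
  = √648 = 25.4558

25.4558


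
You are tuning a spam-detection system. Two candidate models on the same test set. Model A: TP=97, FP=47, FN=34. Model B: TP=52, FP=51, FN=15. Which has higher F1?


Model A: P=97/144=0.6736, R=97/131=0.7405, F1=2PR/(P+R)=2TP/(2TP+FP+FN)=194/275=0.7055
Model B: P=52/103=0.5049, R=52/67=0.7761, F1=2PR/(P+R)=2TP/(2TP+FP+FN)=104/170=0.6118
0.7055 > 0.6118 → Model A

Model A


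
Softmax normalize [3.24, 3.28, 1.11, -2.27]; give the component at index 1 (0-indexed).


Exponentials: e^3.24=25.5337, e^3.28=26.5758, e^1.11=3.0344, e^-2.27=0.1033
Sum = 55.2472
Softmax = [0.4622, 0.481, 0.0549, 0.0019]
p[1] = 26.5758/55.2472 = 0.481

0.481


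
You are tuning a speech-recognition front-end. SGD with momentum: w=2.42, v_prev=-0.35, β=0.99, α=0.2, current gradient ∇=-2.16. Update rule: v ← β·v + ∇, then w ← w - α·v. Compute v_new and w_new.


v_new = 0.99·-0.35 - 2.16 = -0.3465 - 2.16 = -2.5065
w_new = 2.42 - 0.2·-2.5065 = 2.42 + 0.5013 = 2.9213

v_new=-2.5065, w_new=2.9213


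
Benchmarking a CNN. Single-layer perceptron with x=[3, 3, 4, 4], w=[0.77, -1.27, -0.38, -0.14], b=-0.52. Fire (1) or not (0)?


z = (3)·(0.77) + (3)·(-1.27) + (4)·(-0.38) + (4)·(-0.14) - 0.52
  = -4.1
step(z) = 0 (z<0)

0


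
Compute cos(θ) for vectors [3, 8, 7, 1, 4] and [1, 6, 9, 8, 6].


A·B = 3·1 + 8·6 + 7·9 + 1·8 + 4·6 = 146
‖A‖ = √139 = 11.7898, ‖B‖ = √218 = 14.7648
cos = 146/(√139·√218) = 146/√30302 = 0.8387

0.8387


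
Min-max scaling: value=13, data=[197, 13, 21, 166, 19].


min=13, max=197
(13-13)/(197-13) = 0/184 = 0.0

0.0


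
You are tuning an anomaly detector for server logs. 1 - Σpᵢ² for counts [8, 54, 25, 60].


Probabilities: [8/147, 54/147, 25/147, 60/147] ≈ [0.0544, 0.3673, 0.1701, 0.4082]
Σpᵢ² = (64 + 2916 + 625 + 3600)/147² = 7205/21609
Gini = 1 - Σpᵢ² = 1 - 7205/21609 = 0.6666

0.6666


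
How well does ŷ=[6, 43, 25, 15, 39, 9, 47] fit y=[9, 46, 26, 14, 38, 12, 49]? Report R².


ȳ = 27.7143
SS_res = Σ(y-ŷ)² = 34
SS_tot = Σ(y-ȳ)² = 1681.43
R² = 1 - SS_res/SS_tot = 1 - 0.0202 = 0.9798

0.9798


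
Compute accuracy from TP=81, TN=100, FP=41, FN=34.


Accuracy = (TP+TN)/(TP+TN+FP+FN)
= (81+100)/(256)
= 181/256 = 70.7%

70.7%


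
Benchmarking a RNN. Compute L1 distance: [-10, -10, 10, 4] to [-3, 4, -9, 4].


d = |-10+ 3| + |-10-4| + |10+ 9| + |4-4|
  = 7 + 14 + 19 + 0
  = 40

40


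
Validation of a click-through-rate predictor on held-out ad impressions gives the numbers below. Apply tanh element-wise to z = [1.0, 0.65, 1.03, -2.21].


tanh(1.0) = 0.7616
tanh(0.65) = 0.5717
tanh(1.03) = 0.7739
tanh(-2.21) = -0.9762
result = [0.7616, 0.5717, 0.7739, -0.9762]

[0.7616, 0.5717, 0.7739, -0.9762]


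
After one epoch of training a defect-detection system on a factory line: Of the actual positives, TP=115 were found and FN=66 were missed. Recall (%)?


Recall = TP/(TP+FN)
= 115/(115+66)
= 115/181 = 63.54%

63.54%


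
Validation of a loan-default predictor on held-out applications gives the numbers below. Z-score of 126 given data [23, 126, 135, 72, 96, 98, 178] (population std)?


μ = 104, σ = 45.679
z = (126 - 104)/45.679 = 0.4816

0.4816


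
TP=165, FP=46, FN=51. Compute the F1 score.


Precision = 165/211 = 0.782
Recall = 165/216 = 0.7639
F1 = 2·P·R/(P+R) = 2·TP/(2·TP+FP+FN) = 330/(330+46+51) = 330/427 = 0.7728

0.7728


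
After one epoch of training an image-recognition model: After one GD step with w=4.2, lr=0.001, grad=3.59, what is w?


w_new = w - α·∇
= 4.2 - 0.001·3.59
= 4.2 - 0.00359
= 4.19641

4.19641


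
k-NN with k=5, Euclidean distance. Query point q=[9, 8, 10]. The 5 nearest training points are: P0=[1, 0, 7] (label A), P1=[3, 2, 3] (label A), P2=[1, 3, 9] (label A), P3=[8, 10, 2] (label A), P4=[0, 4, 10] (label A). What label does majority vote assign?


d(q,P0) = 11.7047  (label A)
d(q,P1) = 11.0  (label A)
d(q,P2) = 9.4868  (label A)
d(q,P3) = 8.3066  (label A)
d(q,P4) = 9.8489  (label A)
Votes: A=5, B=0
Majority → A

A


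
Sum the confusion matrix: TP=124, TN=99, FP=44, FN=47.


Total = TP + TN + FP + FN
= 124 + 99 + 44 + 47
= 314
(Predicted positive: 168, predicted negative: 146)

314


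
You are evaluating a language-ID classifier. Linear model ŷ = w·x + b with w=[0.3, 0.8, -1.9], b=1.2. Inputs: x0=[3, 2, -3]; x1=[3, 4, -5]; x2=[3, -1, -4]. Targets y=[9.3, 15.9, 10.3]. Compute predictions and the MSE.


ŷ0 = (0.3)·(3) + (0.8)·(2) + (-1.9)·(-3) + 1.2 = 9.4
ŷ1 = (0.3)·(3) + (0.8)·(4) + (-1.9)·(-5) + 1.2 = 14.8
ŷ2 = (0.3)·(3) + (0.8)·(-1) + (-1.9)·(-4) + 1.2 = 8.9
errors² = [0.01, 1.21, 1.96]
MSE = 3.1800/3 = 1.06

1.06


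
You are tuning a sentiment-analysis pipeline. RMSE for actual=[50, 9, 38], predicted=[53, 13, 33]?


MSE = 50/3 = 16.6667
RMSE = √(50/3) = 4.0825

4.0825


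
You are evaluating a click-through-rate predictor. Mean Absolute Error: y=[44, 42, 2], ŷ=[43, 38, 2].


Absolute errors: |44-43|=1, |42-38|=4, |2-2|=0
Sum = 5
MAE = 5/3 = 5/3

5/3


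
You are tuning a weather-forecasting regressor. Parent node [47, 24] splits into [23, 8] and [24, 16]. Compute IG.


Parent = [47, 24], H_parent = 0.9229
H_left = 0.8238 (n=31), H_right = 0.971 (n=40)
H_children = (31/71)·0.8238 + (40/71)·0.971 = 0.9067
IG = 0.9229 - 0.9067 = 0.0162

0.0162


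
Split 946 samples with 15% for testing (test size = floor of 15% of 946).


Test = ⌊946·15/100⌋ = 141
Train = 946 - 141 = 805

Train: 805, Test: 141


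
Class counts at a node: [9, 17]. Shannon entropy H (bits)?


Probabilities: [9/26, 17/26] ≈ [0.3462, 0.6538]
H = -((9/26)·log₂(9/26) + (17/26)·log₂(17/26))
  = 0.9306 bits

0.9306 bits


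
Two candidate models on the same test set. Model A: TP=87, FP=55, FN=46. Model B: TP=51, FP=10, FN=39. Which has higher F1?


Model A: P=87/142=0.6127, R=87/133=0.6541, F1=2PR/(P+R)=2TP/(2TP+FP+FN)=174/275=0.6327
Model B: P=51/61=0.8361, R=51/90=0.5667, F1=2PR/(P+R)=2TP/(2TP+FP+FN)=102/151=0.6755
0.6327 < 0.6755 → Model B

Model B


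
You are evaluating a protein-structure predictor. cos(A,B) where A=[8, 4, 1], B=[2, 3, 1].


A·B = 8·2 + 4·3 + 1·1 = 29
‖A‖ = √81 = 9, ‖B‖ = √14 = 3.7417
cos = 29/(√81·√14) = 29/√1134 = 0.8612

0.8612


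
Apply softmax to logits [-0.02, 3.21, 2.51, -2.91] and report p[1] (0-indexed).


Exponentials: e^-0.02=0.9802, e^3.21=24.7791, e^2.51=12.3049, e^-2.91=0.0545
Sum = 38.1187
Softmax = [0.0257, 0.6501, 0.3228, 0.0014]
p[1] = 24.7791/38.1187 = 0.6501

0.6501


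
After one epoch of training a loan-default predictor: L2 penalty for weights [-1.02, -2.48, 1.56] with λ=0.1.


‖w‖₂² = (-1.02)² + (-2.48)² + (1.56)²
     = 1.0404 + 6.1504 + 2.4336
     = 9.6244
λ·‖w‖₂² = 0.1·9.6244 = 0.96244

0.96244


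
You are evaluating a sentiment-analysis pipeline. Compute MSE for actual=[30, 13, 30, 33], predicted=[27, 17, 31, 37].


Squared errors: (30-27)²=9, (13-17)²=16, (30-31)²=1, (33-37)²=16
Sum = 42
MSE = 42/4 = 21/2

21/2


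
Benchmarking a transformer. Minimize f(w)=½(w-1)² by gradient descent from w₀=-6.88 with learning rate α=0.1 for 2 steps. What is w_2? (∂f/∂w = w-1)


step 1: grad = -6.88-1 = -7.88; w = -6.88 - 0.1·(-7.88) = -6.092
step 2: grad = -6.092-1 = -7.092; w = -6.092 - 0.1·(-7.092) = -5.3828

-5.3828


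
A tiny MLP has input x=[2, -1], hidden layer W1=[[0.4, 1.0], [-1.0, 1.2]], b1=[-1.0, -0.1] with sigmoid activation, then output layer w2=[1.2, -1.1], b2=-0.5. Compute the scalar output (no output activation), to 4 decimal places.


z1[0] = (0.4)·(2) + (1.0)·(-1) - 1.0 = -1.2
z1[1] = (-1.0)·(2) + (1.2)·(-1) - 0.1 = -3.3
h = sigmoid(z1) = [0.2315, 0.0356]
output = (1.2)·(0.2315) + (-1.1)·(0.0356) - 0.5 = -0.2614

-0.2614


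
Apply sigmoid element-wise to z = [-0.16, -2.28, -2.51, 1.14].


σ(-0.16) = 1/(1+e^0.16) = 0.4601
σ(-2.28) = 1/(1+e^2.28) = 0.0928
σ(-2.51) = 1/(1+e^2.51) = 0.0752
σ(1.14) = 1/(1+e^-1.14) = 0.7577
result = [0.4601, 0.0928, 0.0752, 0.7577]

[0.4601, 0.0928, 0.0752, 0.7577]


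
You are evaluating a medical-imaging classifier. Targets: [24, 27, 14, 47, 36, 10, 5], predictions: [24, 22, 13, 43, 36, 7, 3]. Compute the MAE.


Absolute errors: |24-24|=0, |27-22|=5, |14-13|=1, |47-43|=4, |36-36|=0, |10-7|=3, |5-3|=2
Sum = 15
MAE = 15/7 = 15/7

15/7


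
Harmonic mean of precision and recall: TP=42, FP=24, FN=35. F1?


Precision = 42/66 = 0.6364
Recall = 42/77 = 0.5455
F1 = 2·P·R/(P+R) = 2·TP/(2·TP+FP+FN) = 84/(84+24+35) = 84/143 = 0.5874

0.5874


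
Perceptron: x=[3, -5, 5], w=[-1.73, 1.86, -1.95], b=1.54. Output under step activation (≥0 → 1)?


z = (3)·(-1.73) + (-5)·(1.86) + (5)·(-1.95) + 1.54
  = -22.7
step(z) = 0 (z<0)

0


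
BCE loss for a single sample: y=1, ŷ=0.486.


BCE = -[y·ln(p) + (1-y)·ln(1-p)]
= -1·ln(0.486) - 0
= -ln(0.486) = 0.7215

0.7215


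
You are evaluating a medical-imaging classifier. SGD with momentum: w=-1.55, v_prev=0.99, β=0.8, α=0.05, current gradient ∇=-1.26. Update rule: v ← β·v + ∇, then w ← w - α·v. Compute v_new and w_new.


v_new = 0.8·0.99 - 1.26 = 0.792 - 1.26 = -0.468
w_new = -1.55 - 0.05·-0.468 = -1.55 + 0.0234 = -1.5266

v_new=-0.468, w_new=-1.5266


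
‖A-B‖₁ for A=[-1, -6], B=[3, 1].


d = |-1-3| + |-6-1|
  = 4 + 7
  = 11

11


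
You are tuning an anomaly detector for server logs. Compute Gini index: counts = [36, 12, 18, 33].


Probabilities: [36/99, 12/99, 18/99, 33/99] ≈ [0.3636, 0.1212, 0.1818, 0.3333]
Σpᵢ² = (1296 + 144 + 324 + 1089)/99² = 2853/9801
Gini = 1 - Σpᵢ² = 1 - 2853/9801 = 0.7089

0.7089


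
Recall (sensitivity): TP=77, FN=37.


Recall = TP/(TP+FN)
= 77/(77+37)
= 77/114 = 67.54%

67.54%


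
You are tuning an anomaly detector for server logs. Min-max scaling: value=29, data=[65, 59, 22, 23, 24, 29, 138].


min=22, max=138
(29-22)/(138-22) = 7/116 = 0.0603

0.0603


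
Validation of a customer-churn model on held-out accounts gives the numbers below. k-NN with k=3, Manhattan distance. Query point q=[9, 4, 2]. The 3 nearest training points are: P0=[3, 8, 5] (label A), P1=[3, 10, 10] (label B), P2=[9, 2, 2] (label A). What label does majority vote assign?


d(q,P0) = 13  (label A)
d(q,P1) = 20  (label B)
d(q,P2) = 2  (label A)
Votes: A=2, B=1
Majority → A

A


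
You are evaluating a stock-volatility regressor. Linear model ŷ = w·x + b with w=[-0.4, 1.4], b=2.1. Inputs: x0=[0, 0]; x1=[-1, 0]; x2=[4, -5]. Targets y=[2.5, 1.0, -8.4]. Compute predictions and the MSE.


ŷ0 = (-0.4)·(0) + (1.4)·(0) + 2.1 = 2.1
ŷ1 = (-0.4)·(-1) + (1.4)·(0) + 2.1 = 2.5
ŷ2 = (-0.4)·(4) + (1.4)·(-5) + 2.1 = -6.5
errors² = [0.16, 2.25, 3.61]
MSE = 6.0200/3 = 2.0067

2.0067


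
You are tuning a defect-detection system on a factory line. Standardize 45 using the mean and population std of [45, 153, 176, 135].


μ = 127.25, σ = 49.6607
z = (45 - 127.25)/49.6607 = -1.6562

-1.6562


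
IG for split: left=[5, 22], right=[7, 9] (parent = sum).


Parent = [12, 31], H_parent = 0.8542
H_left = 0.6913 (n=27), H_right = 0.9887 (n=16)
H_children = (27/43)·0.6913 + (16/43)·0.9887 = 0.802
IG = 0.8542 - 0.802 = 0.0522

0.0522


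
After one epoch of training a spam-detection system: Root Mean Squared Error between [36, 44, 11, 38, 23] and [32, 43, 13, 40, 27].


MSE = 41/5 = 8.2
RMSE = √(41/5) = 2.8636

2.8636


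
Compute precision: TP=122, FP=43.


Precision = TP/(TP+FP)
= 122/(122+43)
= 122/165 = 73.94%

73.94%


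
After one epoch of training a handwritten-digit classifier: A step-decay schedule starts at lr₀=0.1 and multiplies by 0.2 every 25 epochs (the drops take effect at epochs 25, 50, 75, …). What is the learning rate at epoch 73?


n_drops = ⌊73/25⌋ = 2
lr = 0.1·0.2^2 = 0.1·0.04 = 0.004

0.004


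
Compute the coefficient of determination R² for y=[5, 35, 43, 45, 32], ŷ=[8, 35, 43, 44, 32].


ȳ = 32
SS_res = Σ(y-ŷ)² = 10
SS_tot = Σ(y-ȳ)² = 1028
R² = 1 - SS_res/SS_tot = 1 - 0.0097 = 0.9903

0.9903


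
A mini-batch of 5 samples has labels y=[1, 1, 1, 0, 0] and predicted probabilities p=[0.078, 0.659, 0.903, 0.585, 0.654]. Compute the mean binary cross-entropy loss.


L[0] = -ln(0.078) = 2.551
L[1] = -ln(0.659) = 0.417
L[2] = -ln(0.903) = 0.102
L[3] = -ln(1-0.585) = -ln(0.415) = 0.8795
L[4] = -ln(1-0.654) = -ln(0.346) = 1.0613
mean = (2.551 + 0.417 + 0.102 + 0.8795 + 1.0613)/5 = 1.0022

1.0022


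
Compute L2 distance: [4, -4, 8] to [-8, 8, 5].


d = √((4+ 8)² + (-4-8)² + (8-5)²)
  = √(144 + 144 + 9)
  = √297 = 17.2337

17.2337


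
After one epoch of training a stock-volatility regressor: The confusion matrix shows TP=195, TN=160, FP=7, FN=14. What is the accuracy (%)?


Accuracy = (TP+TN)/(TP+TN+FP+FN)
= (195+160)/(376)
= 355/376 = 94.41%

94.41%


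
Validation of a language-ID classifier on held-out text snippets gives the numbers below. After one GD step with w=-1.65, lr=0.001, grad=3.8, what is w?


w_new = w - α·∇
= -1.65 - 0.001·3.8
= -1.65 - 0.0038
= -1.6538

-1.6538


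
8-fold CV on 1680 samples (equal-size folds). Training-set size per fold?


Fold size = 1680/8 = 210
Training per fold = 1680 - 210 = 1470

1470


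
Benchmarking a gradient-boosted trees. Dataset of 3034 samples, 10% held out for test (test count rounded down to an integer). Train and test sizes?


Test = ⌊3034·10/100⌋ = 303
Train = 3034 - 303 = 2731

Train: 2731, Test: 303


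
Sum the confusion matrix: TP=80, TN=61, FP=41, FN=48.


Total = TP + TN + FP + FN
= 80 + 61 + 41 + 48
= 230
(Predicted positive: 121, predicted negative: 109)

230


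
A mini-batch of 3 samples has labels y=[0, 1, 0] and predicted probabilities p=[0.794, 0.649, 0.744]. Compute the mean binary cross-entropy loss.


L[0] = -ln(1-0.794) = -ln(0.206) = 1.5799
L[1] = -ln(0.649) = 0.4323
L[2] = -ln(1-0.744) = -ln(0.256) = 1.3626
mean = (1.5799 + 0.4323 + 1.3626)/3 = 1.1249

1.1249


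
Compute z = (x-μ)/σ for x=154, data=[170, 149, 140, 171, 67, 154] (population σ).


μ = 141.8333, σ = 35.2298
z = (154 - 141.8333)/35.2298 = 0.3454

0.3454


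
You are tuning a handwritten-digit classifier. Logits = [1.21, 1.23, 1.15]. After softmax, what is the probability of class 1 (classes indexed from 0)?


Exponentials: e^1.21=3.3535, e^1.23=3.4212, e^1.15=3.1582
Sum = 9.9329
Softmax = [0.3376, 0.3444, 0.318]
p[1] = 3.4212/9.9329 = 0.3444

0.3444


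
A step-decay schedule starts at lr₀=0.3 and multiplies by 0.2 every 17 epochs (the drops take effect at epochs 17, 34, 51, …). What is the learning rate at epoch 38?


n_drops = ⌊38/17⌋ = 2
lr = 0.3·0.2^2 = 0.3·0.04 = 0.012

0.012


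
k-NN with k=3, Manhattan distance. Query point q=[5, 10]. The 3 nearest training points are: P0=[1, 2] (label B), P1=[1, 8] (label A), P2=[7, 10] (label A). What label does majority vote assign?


d(q,P0) = 12  (label B)
d(q,P1) = 6  (label A)
d(q,P2) = 2  (label A)
Votes: A=2, B=1
Majority → A

A


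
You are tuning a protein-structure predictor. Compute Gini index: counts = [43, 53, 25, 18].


Probabilities: [43/139, 53/139, 25/139, 18/139] ≈ [0.3094, 0.3813, 0.1799, 0.1295]
Σpᵢ² = (1849 + 2809 + 625 + 324)/139² = 5607/19321
Gini = 1 - Σpᵢ² = 1 - 5607/19321 = 0.7098

0.7098


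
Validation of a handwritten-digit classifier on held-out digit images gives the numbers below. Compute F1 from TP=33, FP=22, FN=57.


Precision = 33/55 = 0.6
Recall = 33/90 = 0.3667
F1 = 2·P·R/(P+R) = 2·TP/(2·TP+FP+FN) = 66/(66+22+57) = 66/145 = 0.4552

0.4552


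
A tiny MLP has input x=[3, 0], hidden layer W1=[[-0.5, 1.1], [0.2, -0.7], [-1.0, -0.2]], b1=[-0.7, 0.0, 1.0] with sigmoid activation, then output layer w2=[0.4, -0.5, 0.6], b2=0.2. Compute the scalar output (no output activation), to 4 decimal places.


z1[0] = (-0.5)·(3) + (1.1)·(0) - 0.7 = -2.2
z1[1] = (0.2)·(3) + (-0.7)·(0) + 0.0 = 0.6
z1[2] = (-1.0)·(3) + (-0.2)·(0) + 1.0 = -2.0
h = sigmoid(z1) = [0.0998, 0.6457, 0.1192]
output = (0.4)·(0.0998) + (-0.5)·(0.6457) + (0.6)·(0.1192) + 0.2 = -0.0114

-0.0114


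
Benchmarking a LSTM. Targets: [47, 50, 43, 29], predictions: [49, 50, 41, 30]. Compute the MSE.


Squared errors: (47-49)²=4, (50-50)²=0, (43-41)²=4, (29-30)²=1
Sum = 9
MSE = 9/4 = 9/4

9/4


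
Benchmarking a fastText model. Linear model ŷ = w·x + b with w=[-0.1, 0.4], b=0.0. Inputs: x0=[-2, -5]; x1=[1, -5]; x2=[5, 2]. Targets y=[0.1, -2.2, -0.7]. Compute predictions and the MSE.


ŷ0 = (-0.1)·(-2) + (0.4)·(-5) + 0.0 = -1.8
ŷ1 = (-0.1)·(1) + (0.4)·(-5) + 0.0 = -2.1
ŷ2 = (-0.1)·(5) + (0.4)·(2) + 0.0 = 0.3
errors² = [3.61, 0.01, 1.0]
MSE = 4.6200/3 = 1.54

1.54


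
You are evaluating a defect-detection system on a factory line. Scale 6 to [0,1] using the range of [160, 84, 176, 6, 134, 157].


min=6, max=176
(6-6)/(176-6) = 0/170 = 0.0

0.0


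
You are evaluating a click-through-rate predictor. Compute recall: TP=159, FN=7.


Recall = TP/(TP+FN)
= 159/(159+7)
= 159/166 = 95.78%

95.78%


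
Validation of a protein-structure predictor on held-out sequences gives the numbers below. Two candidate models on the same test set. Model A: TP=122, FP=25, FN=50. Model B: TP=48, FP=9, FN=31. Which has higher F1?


Model A: P=122/147=0.8299, R=122/172=0.7093, F1=2PR/(P+R)=2TP/(2TP+FP+FN)=244/319=0.7649
Model B: P=48/57=0.8421, R=48/79=0.6076, F1=2PR/(P+R)=2TP/(2TP+FP+FN)=96/136=0.7059
0.7649 > 0.7059 → Model A

Model A


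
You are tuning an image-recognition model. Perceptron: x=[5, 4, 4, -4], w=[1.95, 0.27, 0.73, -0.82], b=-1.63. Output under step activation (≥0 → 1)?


z = (5)·(1.95) + (4)·(0.27) + (4)·(0.73) + (-4)·(-0.82) - 1.63
  = 15.4
step(z) = 1 (z≥0)

1


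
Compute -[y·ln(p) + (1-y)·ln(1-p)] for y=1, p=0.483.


BCE = -[y·ln(p) + (1-y)·ln(1-p)]
= -1·ln(0.483) - 0
= -ln(0.483) = 0.7277

0.7277


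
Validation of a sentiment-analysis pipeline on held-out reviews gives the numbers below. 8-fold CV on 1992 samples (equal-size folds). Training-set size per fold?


Fold size = 1992/8 = 249
Training per fold = 1992 - 249 = 1743

1743


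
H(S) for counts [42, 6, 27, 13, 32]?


Probabilities: [42/120, 6/120, 27/120, 13/120, 32/120] ≈ [0.35, 0.05, 0.225, 0.1083, 0.2667]
H = -((42/120)·log₂(42/120) + (6/120)·log₂(6/120) + (27/120)·log₂(27/120) + (13/120)·log₂(13/120) + (32/120)·log₂(32/120))
  = 2.0863 bits

2.0863 bits
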